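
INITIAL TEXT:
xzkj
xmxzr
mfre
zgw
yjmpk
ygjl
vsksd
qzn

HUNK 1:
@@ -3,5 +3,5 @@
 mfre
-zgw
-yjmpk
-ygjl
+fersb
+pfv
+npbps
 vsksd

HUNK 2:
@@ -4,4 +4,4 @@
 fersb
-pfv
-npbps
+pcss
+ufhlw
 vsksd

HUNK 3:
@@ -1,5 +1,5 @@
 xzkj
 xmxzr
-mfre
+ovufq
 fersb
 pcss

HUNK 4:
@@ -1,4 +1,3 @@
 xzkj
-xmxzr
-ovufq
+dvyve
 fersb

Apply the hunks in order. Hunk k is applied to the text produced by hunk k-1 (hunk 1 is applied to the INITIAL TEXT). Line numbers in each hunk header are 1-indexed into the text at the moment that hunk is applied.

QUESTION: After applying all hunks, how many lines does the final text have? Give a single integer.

Answer: 7

Derivation:
Hunk 1: at line 3 remove [zgw,yjmpk,ygjl] add [fersb,pfv,npbps] -> 8 lines: xzkj xmxzr mfre fersb pfv npbps vsksd qzn
Hunk 2: at line 4 remove [pfv,npbps] add [pcss,ufhlw] -> 8 lines: xzkj xmxzr mfre fersb pcss ufhlw vsksd qzn
Hunk 3: at line 1 remove [mfre] add [ovufq] -> 8 lines: xzkj xmxzr ovufq fersb pcss ufhlw vsksd qzn
Hunk 4: at line 1 remove [xmxzr,ovufq] add [dvyve] -> 7 lines: xzkj dvyve fersb pcss ufhlw vsksd qzn
Final line count: 7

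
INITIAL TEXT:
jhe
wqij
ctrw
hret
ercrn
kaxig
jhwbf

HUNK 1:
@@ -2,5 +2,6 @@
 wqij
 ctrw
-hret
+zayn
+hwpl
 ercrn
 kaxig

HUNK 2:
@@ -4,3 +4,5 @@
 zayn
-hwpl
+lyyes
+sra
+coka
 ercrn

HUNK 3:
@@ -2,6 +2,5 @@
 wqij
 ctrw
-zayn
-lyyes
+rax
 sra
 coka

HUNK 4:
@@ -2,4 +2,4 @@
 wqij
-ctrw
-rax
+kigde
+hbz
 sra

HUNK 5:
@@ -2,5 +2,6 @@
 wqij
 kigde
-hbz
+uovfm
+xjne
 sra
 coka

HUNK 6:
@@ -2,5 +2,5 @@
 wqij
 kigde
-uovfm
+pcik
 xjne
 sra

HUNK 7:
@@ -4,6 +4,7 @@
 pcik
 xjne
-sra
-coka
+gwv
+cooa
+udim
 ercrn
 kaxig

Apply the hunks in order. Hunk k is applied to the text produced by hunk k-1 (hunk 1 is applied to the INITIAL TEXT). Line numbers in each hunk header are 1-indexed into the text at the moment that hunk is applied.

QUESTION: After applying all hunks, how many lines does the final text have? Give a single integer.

Hunk 1: at line 2 remove [hret] add [zayn,hwpl] -> 8 lines: jhe wqij ctrw zayn hwpl ercrn kaxig jhwbf
Hunk 2: at line 4 remove [hwpl] add [lyyes,sra,coka] -> 10 lines: jhe wqij ctrw zayn lyyes sra coka ercrn kaxig jhwbf
Hunk 3: at line 2 remove [zayn,lyyes] add [rax] -> 9 lines: jhe wqij ctrw rax sra coka ercrn kaxig jhwbf
Hunk 4: at line 2 remove [ctrw,rax] add [kigde,hbz] -> 9 lines: jhe wqij kigde hbz sra coka ercrn kaxig jhwbf
Hunk 5: at line 2 remove [hbz] add [uovfm,xjne] -> 10 lines: jhe wqij kigde uovfm xjne sra coka ercrn kaxig jhwbf
Hunk 6: at line 2 remove [uovfm] add [pcik] -> 10 lines: jhe wqij kigde pcik xjne sra coka ercrn kaxig jhwbf
Hunk 7: at line 4 remove [sra,coka] add [gwv,cooa,udim] -> 11 lines: jhe wqij kigde pcik xjne gwv cooa udim ercrn kaxig jhwbf
Final line count: 11

Answer: 11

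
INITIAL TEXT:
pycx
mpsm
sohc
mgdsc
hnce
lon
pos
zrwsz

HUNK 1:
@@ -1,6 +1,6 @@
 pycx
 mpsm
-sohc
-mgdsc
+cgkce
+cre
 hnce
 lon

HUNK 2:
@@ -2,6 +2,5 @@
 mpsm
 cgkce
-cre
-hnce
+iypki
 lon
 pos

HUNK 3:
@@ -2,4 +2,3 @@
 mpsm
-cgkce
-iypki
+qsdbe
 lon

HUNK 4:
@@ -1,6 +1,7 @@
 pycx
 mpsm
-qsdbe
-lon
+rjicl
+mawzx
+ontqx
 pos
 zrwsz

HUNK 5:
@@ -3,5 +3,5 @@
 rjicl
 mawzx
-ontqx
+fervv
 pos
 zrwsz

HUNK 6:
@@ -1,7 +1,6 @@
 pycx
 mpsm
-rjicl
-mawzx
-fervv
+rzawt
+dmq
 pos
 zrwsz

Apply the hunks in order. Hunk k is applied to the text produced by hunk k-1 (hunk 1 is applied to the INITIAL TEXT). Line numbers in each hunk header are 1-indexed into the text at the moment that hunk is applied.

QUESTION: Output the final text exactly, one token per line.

Answer: pycx
mpsm
rzawt
dmq
pos
zrwsz

Derivation:
Hunk 1: at line 1 remove [sohc,mgdsc] add [cgkce,cre] -> 8 lines: pycx mpsm cgkce cre hnce lon pos zrwsz
Hunk 2: at line 2 remove [cre,hnce] add [iypki] -> 7 lines: pycx mpsm cgkce iypki lon pos zrwsz
Hunk 3: at line 2 remove [cgkce,iypki] add [qsdbe] -> 6 lines: pycx mpsm qsdbe lon pos zrwsz
Hunk 4: at line 1 remove [qsdbe,lon] add [rjicl,mawzx,ontqx] -> 7 lines: pycx mpsm rjicl mawzx ontqx pos zrwsz
Hunk 5: at line 3 remove [ontqx] add [fervv] -> 7 lines: pycx mpsm rjicl mawzx fervv pos zrwsz
Hunk 6: at line 1 remove [rjicl,mawzx,fervv] add [rzawt,dmq] -> 6 lines: pycx mpsm rzawt dmq pos zrwsz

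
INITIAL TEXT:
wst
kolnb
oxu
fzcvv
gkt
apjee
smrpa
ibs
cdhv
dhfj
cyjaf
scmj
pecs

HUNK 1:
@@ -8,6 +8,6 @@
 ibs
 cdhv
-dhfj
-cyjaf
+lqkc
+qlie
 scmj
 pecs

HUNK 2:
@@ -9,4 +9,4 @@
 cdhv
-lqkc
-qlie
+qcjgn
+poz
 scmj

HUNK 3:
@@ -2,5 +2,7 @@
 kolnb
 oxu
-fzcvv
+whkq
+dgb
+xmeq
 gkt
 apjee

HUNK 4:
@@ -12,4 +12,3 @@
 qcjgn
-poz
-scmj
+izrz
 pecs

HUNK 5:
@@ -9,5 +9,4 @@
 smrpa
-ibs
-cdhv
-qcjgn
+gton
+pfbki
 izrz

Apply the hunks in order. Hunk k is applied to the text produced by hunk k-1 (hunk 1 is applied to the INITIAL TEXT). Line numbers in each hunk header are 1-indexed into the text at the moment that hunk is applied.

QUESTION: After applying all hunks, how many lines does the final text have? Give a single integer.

Hunk 1: at line 8 remove [dhfj,cyjaf] add [lqkc,qlie] -> 13 lines: wst kolnb oxu fzcvv gkt apjee smrpa ibs cdhv lqkc qlie scmj pecs
Hunk 2: at line 9 remove [lqkc,qlie] add [qcjgn,poz] -> 13 lines: wst kolnb oxu fzcvv gkt apjee smrpa ibs cdhv qcjgn poz scmj pecs
Hunk 3: at line 2 remove [fzcvv] add [whkq,dgb,xmeq] -> 15 lines: wst kolnb oxu whkq dgb xmeq gkt apjee smrpa ibs cdhv qcjgn poz scmj pecs
Hunk 4: at line 12 remove [poz,scmj] add [izrz] -> 14 lines: wst kolnb oxu whkq dgb xmeq gkt apjee smrpa ibs cdhv qcjgn izrz pecs
Hunk 5: at line 9 remove [ibs,cdhv,qcjgn] add [gton,pfbki] -> 13 lines: wst kolnb oxu whkq dgb xmeq gkt apjee smrpa gton pfbki izrz pecs
Final line count: 13

Answer: 13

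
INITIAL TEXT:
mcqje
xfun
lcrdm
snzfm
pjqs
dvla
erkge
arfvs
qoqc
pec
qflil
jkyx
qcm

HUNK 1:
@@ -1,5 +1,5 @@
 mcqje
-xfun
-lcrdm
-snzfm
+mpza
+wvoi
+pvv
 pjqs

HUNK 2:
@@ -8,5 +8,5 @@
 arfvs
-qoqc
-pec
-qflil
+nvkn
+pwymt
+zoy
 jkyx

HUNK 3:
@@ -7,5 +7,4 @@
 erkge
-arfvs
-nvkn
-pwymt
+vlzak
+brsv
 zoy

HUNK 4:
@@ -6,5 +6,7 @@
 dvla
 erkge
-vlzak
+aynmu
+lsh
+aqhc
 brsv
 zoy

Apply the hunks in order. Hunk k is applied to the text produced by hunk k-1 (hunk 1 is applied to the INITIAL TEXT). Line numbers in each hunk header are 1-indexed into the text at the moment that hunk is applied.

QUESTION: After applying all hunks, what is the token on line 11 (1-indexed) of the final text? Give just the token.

Hunk 1: at line 1 remove [xfun,lcrdm,snzfm] add [mpza,wvoi,pvv] -> 13 lines: mcqje mpza wvoi pvv pjqs dvla erkge arfvs qoqc pec qflil jkyx qcm
Hunk 2: at line 8 remove [qoqc,pec,qflil] add [nvkn,pwymt,zoy] -> 13 lines: mcqje mpza wvoi pvv pjqs dvla erkge arfvs nvkn pwymt zoy jkyx qcm
Hunk 3: at line 7 remove [arfvs,nvkn,pwymt] add [vlzak,brsv] -> 12 lines: mcqje mpza wvoi pvv pjqs dvla erkge vlzak brsv zoy jkyx qcm
Hunk 4: at line 6 remove [vlzak] add [aynmu,lsh,aqhc] -> 14 lines: mcqje mpza wvoi pvv pjqs dvla erkge aynmu lsh aqhc brsv zoy jkyx qcm
Final line 11: brsv

Answer: brsv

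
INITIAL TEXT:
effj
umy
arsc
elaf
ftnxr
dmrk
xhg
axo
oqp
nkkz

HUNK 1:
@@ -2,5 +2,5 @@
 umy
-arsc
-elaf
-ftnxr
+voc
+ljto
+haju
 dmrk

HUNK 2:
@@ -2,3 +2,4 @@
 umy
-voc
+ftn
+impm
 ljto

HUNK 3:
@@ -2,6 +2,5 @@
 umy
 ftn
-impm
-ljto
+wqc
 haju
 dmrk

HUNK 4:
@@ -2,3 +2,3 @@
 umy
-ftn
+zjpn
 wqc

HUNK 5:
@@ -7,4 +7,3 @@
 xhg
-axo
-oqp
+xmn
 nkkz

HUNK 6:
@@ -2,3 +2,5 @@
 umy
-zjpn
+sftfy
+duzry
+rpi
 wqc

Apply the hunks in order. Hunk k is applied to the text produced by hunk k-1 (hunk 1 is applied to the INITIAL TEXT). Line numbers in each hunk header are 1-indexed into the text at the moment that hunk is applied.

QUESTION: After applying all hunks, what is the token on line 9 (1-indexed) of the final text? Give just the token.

Answer: xhg

Derivation:
Hunk 1: at line 2 remove [arsc,elaf,ftnxr] add [voc,ljto,haju] -> 10 lines: effj umy voc ljto haju dmrk xhg axo oqp nkkz
Hunk 2: at line 2 remove [voc] add [ftn,impm] -> 11 lines: effj umy ftn impm ljto haju dmrk xhg axo oqp nkkz
Hunk 3: at line 2 remove [impm,ljto] add [wqc] -> 10 lines: effj umy ftn wqc haju dmrk xhg axo oqp nkkz
Hunk 4: at line 2 remove [ftn] add [zjpn] -> 10 lines: effj umy zjpn wqc haju dmrk xhg axo oqp nkkz
Hunk 5: at line 7 remove [axo,oqp] add [xmn] -> 9 lines: effj umy zjpn wqc haju dmrk xhg xmn nkkz
Hunk 6: at line 2 remove [zjpn] add [sftfy,duzry,rpi] -> 11 lines: effj umy sftfy duzry rpi wqc haju dmrk xhg xmn nkkz
Final line 9: xhg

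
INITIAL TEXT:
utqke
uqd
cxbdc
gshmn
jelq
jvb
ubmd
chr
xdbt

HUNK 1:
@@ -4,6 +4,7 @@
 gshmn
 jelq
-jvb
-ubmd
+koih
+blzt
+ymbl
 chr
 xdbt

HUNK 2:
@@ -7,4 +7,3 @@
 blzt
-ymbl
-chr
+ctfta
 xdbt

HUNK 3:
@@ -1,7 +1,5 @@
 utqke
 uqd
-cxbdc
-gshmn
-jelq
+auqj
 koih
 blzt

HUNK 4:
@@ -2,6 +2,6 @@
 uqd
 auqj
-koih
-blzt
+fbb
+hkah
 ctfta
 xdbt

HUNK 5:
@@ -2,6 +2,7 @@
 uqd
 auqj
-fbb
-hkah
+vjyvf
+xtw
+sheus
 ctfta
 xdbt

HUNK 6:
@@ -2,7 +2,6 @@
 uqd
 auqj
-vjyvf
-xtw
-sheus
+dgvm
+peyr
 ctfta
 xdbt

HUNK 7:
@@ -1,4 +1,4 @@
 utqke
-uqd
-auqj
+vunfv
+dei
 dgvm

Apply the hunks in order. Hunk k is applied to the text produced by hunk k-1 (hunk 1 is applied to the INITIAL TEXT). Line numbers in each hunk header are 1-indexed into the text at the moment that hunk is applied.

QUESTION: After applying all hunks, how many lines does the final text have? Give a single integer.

Hunk 1: at line 4 remove [jvb,ubmd] add [koih,blzt,ymbl] -> 10 lines: utqke uqd cxbdc gshmn jelq koih blzt ymbl chr xdbt
Hunk 2: at line 7 remove [ymbl,chr] add [ctfta] -> 9 lines: utqke uqd cxbdc gshmn jelq koih blzt ctfta xdbt
Hunk 3: at line 1 remove [cxbdc,gshmn,jelq] add [auqj] -> 7 lines: utqke uqd auqj koih blzt ctfta xdbt
Hunk 4: at line 2 remove [koih,blzt] add [fbb,hkah] -> 7 lines: utqke uqd auqj fbb hkah ctfta xdbt
Hunk 5: at line 2 remove [fbb,hkah] add [vjyvf,xtw,sheus] -> 8 lines: utqke uqd auqj vjyvf xtw sheus ctfta xdbt
Hunk 6: at line 2 remove [vjyvf,xtw,sheus] add [dgvm,peyr] -> 7 lines: utqke uqd auqj dgvm peyr ctfta xdbt
Hunk 7: at line 1 remove [uqd,auqj] add [vunfv,dei] -> 7 lines: utqke vunfv dei dgvm peyr ctfta xdbt
Final line count: 7

Answer: 7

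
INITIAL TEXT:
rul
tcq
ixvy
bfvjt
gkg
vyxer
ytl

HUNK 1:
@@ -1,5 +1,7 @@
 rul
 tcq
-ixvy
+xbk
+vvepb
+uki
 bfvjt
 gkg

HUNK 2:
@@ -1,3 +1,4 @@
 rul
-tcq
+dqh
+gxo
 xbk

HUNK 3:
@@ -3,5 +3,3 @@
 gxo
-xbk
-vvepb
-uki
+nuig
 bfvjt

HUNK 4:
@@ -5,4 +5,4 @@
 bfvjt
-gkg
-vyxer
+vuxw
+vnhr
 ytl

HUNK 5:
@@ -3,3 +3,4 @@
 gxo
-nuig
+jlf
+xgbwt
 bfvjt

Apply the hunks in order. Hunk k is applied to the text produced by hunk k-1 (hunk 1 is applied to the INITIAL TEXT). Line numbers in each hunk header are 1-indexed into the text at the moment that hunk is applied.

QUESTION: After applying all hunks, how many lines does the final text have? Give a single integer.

Answer: 9

Derivation:
Hunk 1: at line 1 remove [ixvy] add [xbk,vvepb,uki] -> 9 lines: rul tcq xbk vvepb uki bfvjt gkg vyxer ytl
Hunk 2: at line 1 remove [tcq] add [dqh,gxo] -> 10 lines: rul dqh gxo xbk vvepb uki bfvjt gkg vyxer ytl
Hunk 3: at line 3 remove [xbk,vvepb,uki] add [nuig] -> 8 lines: rul dqh gxo nuig bfvjt gkg vyxer ytl
Hunk 4: at line 5 remove [gkg,vyxer] add [vuxw,vnhr] -> 8 lines: rul dqh gxo nuig bfvjt vuxw vnhr ytl
Hunk 5: at line 3 remove [nuig] add [jlf,xgbwt] -> 9 lines: rul dqh gxo jlf xgbwt bfvjt vuxw vnhr ytl
Final line count: 9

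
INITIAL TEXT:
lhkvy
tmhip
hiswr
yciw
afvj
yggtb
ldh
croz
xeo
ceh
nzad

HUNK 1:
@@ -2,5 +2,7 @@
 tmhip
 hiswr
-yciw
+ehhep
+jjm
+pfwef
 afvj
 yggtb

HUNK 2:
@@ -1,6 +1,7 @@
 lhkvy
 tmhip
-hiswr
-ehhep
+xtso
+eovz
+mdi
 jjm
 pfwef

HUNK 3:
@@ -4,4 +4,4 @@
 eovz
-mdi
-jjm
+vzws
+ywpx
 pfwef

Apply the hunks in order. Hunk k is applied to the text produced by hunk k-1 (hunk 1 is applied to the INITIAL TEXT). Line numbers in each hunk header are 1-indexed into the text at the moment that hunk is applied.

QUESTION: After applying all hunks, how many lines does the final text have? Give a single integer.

Answer: 14

Derivation:
Hunk 1: at line 2 remove [yciw] add [ehhep,jjm,pfwef] -> 13 lines: lhkvy tmhip hiswr ehhep jjm pfwef afvj yggtb ldh croz xeo ceh nzad
Hunk 2: at line 1 remove [hiswr,ehhep] add [xtso,eovz,mdi] -> 14 lines: lhkvy tmhip xtso eovz mdi jjm pfwef afvj yggtb ldh croz xeo ceh nzad
Hunk 3: at line 4 remove [mdi,jjm] add [vzws,ywpx] -> 14 lines: lhkvy tmhip xtso eovz vzws ywpx pfwef afvj yggtb ldh croz xeo ceh nzad
Final line count: 14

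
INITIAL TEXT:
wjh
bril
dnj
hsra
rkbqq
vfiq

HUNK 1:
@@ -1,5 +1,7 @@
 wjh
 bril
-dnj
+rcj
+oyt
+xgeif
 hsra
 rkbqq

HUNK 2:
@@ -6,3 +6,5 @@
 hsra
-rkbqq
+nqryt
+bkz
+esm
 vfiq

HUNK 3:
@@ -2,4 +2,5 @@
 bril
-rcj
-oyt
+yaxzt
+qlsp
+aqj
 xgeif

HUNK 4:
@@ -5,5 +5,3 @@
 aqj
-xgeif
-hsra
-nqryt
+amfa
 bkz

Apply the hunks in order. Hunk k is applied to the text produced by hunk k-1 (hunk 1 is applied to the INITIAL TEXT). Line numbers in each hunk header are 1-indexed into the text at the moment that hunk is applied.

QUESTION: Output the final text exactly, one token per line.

Hunk 1: at line 1 remove [dnj] add [rcj,oyt,xgeif] -> 8 lines: wjh bril rcj oyt xgeif hsra rkbqq vfiq
Hunk 2: at line 6 remove [rkbqq] add [nqryt,bkz,esm] -> 10 lines: wjh bril rcj oyt xgeif hsra nqryt bkz esm vfiq
Hunk 3: at line 2 remove [rcj,oyt] add [yaxzt,qlsp,aqj] -> 11 lines: wjh bril yaxzt qlsp aqj xgeif hsra nqryt bkz esm vfiq
Hunk 4: at line 5 remove [xgeif,hsra,nqryt] add [amfa] -> 9 lines: wjh bril yaxzt qlsp aqj amfa bkz esm vfiq

Answer: wjh
bril
yaxzt
qlsp
aqj
amfa
bkz
esm
vfiq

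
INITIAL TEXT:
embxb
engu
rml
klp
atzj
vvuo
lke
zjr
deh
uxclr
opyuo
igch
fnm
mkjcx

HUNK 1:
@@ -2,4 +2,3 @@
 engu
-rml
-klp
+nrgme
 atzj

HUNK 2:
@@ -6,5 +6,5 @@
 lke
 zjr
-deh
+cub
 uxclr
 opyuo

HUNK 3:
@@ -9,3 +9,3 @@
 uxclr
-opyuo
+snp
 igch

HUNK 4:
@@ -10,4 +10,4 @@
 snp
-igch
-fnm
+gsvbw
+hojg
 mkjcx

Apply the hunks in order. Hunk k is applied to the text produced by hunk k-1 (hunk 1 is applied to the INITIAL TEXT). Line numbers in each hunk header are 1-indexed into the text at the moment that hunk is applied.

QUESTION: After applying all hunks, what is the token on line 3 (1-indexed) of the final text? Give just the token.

Answer: nrgme

Derivation:
Hunk 1: at line 2 remove [rml,klp] add [nrgme] -> 13 lines: embxb engu nrgme atzj vvuo lke zjr deh uxclr opyuo igch fnm mkjcx
Hunk 2: at line 6 remove [deh] add [cub] -> 13 lines: embxb engu nrgme atzj vvuo lke zjr cub uxclr opyuo igch fnm mkjcx
Hunk 3: at line 9 remove [opyuo] add [snp] -> 13 lines: embxb engu nrgme atzj vvuo lke zjr cub uxclr snp igch fnm mkjcx
Hunk 4: at line 10 remove [igch,fnm] add [gsvbw,hojg] -> 13 lines: embxb engu nrgme atzj vvuo lke zjr cub uxclr snp gsvbw hojg mkjcx
Final line 3: nrgme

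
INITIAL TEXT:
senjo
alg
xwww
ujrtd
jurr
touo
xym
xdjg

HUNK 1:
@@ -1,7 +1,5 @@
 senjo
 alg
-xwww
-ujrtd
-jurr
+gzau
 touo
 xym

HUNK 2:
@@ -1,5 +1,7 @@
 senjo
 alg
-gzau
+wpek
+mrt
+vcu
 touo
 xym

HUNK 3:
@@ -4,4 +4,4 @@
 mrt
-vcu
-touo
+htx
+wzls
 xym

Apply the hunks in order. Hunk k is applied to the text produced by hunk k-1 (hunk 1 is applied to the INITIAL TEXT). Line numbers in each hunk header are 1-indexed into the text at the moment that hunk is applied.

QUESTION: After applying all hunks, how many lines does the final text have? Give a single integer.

Hunk 1: at line 1 remove [xwww,ujrtd,jurr] add [gzau] -> 6 lines: senjo alg gzau touo xym xdjg
Hunk 2: at line 1 remove [gzau] add [wpek,mrt,vcu] -> 8 lines: senjo alg wpek mrt vcu touo xym xdjg
Hunk 3: at line 4 remove [vcu,touo] add [htx,wzls] -> 8 lines: senjo alg wpek mrt htx wzls xym xdjg
Final line count: 8

Answer: 8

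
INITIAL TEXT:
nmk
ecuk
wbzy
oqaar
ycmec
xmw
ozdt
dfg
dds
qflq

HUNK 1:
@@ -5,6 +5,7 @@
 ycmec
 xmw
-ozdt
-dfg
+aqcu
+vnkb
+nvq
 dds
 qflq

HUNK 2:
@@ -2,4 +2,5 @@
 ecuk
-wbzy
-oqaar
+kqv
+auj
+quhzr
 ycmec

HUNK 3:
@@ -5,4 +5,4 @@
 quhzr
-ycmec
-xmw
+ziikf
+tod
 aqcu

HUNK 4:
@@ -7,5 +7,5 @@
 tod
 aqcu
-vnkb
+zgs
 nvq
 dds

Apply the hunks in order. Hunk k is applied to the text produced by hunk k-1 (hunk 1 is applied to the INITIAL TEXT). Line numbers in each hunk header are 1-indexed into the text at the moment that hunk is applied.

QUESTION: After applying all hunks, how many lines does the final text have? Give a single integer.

Hunk 1: at line 5 remove [ozdt,dfg] add [aqcu,vnkb,nvq] -> 11 lines: nmk ecuk wbzy oqaar ycmec xmw aqcu vnkb nvq dds qflq
Hunk 2: at line 2 remove [wbzy,oqaar] add [kqv,auj,quhzr] -> 12 lines: nmk ecuk kqv auj quhzr ycmec xmw aqcu vnkb nvq dds qflq
Hunk 3: at line 5 remove [ycmec,xmw] add [ziikf,tod] -> 12 lines: nmk ecuk kqv auj quhzr ziikf tod aqcu vnkb nvq dds qflq
Hunk 4: at line 7 remove [vnkb] add [zgs] -> 12 lines: nmk ecuk kqv auj quhzr ziikf tod aqcu zgs nvq dds qflq
Final line count: 12

Answer: 12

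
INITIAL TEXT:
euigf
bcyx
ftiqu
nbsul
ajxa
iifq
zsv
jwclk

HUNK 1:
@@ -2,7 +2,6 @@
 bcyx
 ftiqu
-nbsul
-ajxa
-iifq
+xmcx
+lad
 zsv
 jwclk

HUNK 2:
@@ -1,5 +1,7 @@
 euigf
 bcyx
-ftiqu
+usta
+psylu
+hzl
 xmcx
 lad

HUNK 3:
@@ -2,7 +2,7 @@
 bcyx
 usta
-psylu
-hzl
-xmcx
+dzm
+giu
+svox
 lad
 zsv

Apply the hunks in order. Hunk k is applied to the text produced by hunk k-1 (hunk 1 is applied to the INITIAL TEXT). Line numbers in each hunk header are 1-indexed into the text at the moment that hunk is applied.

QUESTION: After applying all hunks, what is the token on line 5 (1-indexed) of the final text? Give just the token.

Answer: giu

Derivation:
Hunk 1: at line 2 remove [nbsul,ajxa,iifq] add [xmcx,lad] -> 7 lines: euigf bcyx ftiqu xmcx lad zsv jwclk
Hunk 2: at line 1 remove [ftiqu] add [usta,psylu,hzl] -> 9 lines: euigf bcyx usta psylu hzl xmcx lad zsv jwclk
Hunk 3: at line 2 remove [psylu,hzl,xmcx] add [dzm,giu,svox] -> 9 lines: euigf bcyx usta dzm giu svox lad zsv jwclk
Final line 5: giu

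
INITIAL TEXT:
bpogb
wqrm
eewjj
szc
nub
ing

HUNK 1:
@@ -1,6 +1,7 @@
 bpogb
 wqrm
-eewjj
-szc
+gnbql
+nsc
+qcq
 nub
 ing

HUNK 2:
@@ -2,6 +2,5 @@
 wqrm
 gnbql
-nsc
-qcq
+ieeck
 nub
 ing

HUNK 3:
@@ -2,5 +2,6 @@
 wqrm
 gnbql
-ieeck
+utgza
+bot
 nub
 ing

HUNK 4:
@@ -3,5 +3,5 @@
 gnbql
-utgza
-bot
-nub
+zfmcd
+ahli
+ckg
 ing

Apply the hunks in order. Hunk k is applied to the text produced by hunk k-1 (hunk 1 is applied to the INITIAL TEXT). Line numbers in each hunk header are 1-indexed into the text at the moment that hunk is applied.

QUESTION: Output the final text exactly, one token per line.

Answer: bpogb
wqrm
gnbql
zfmcd
ahli
ckg
ing

Derivation:
Hunk 1: at line 1 remove [eewjj,szc] add [gnbql,nsc,qcq] -> 7 lines: bpogb wqrm gnbql nsc qcq nub ing
Hunk 2: at line 2 remove [nsc,qcq] add [ieeck] -> 6 lines: bpogb wqrm gnbql ieeck nub ing
Hunk 3: at line 2 remove [ieeck] add [utgza,bot] -> 7 lines: bpogb wqrm gnbql utgza bot nub ing
Hunk 4: at line 3 remove [utgza,bot,nub] add [zfmcd,ahli,ckg] -> 7 lines: bpogb wqrm gnbql zfmcd ahli ckg ing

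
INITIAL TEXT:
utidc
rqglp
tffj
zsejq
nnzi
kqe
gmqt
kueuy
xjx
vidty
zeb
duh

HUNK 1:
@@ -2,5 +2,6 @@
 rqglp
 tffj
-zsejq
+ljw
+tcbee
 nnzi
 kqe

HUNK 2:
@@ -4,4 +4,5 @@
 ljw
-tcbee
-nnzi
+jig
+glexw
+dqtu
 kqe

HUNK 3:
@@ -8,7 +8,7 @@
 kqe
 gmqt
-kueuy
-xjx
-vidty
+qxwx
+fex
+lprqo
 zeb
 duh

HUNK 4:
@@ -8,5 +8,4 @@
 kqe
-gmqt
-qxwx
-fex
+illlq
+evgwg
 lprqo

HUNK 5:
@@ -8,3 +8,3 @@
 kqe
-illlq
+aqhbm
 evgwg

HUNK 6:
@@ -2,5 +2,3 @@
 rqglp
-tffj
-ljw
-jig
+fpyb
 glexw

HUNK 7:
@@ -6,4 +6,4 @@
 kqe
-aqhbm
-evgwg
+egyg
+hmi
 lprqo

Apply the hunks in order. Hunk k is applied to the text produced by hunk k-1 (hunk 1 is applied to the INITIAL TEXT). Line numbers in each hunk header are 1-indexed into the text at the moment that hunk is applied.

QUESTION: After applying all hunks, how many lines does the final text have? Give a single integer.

Answer: 11

Derivation:
Hunk 1: at line 2 remove [zsejq] add [ljw,tcbee] -> 13 lines: utidc rqglp tffj ljw tcbee nnzi kqe gmqt kueuy xjx vidty zeb duh
Hunk 2: at line 4 remove [tcbee,nnzi] add [jig,glexw,dqtu] -> 14 lines: utidc rqglp tffj ljw jig glexw dqtu kqe gmqt kueuy xjx vidty zeb duh
Hunk 3: at line 8 remove [kueuy,xjx,vidty] add [qxwx,fex,lprqo] -> 14 lines: utidc rqglp tffj ljw jig glexw dqtu kqe gmqt qxwx fex lprqo zeb duh
Hunk 4: at line 8 remove [gmqt,qxwx,fex] add [illlq,evgwg] -> 13 lines: utidc rqglp tffj ljw jig glexw dqtu kqe illlq evgwg lprqo zeb duh
Hunk 5: at line 8 remove [illlq] add [aqhbm] -> 13 lines: utidc rqglp tffj ljw jig glexw dqtu kqe aqhbm evgwg lprqo zeb duh
Hunk 6: at line 2 remove [tffj,ljw,jig] add [fpyb] -> 11 lines: utidc rqglp fpyb glexw dqtu kqe aqhbm evgwg lprqo zeb duh
Hunk 7: at line 6 remove [aqhbm,evgwg] add [egyg,hmi] -> 11 lines: utidc rqglp fpyb glexw dqtu kqe egyg hmi lprqo zeb duh
Final line count: 11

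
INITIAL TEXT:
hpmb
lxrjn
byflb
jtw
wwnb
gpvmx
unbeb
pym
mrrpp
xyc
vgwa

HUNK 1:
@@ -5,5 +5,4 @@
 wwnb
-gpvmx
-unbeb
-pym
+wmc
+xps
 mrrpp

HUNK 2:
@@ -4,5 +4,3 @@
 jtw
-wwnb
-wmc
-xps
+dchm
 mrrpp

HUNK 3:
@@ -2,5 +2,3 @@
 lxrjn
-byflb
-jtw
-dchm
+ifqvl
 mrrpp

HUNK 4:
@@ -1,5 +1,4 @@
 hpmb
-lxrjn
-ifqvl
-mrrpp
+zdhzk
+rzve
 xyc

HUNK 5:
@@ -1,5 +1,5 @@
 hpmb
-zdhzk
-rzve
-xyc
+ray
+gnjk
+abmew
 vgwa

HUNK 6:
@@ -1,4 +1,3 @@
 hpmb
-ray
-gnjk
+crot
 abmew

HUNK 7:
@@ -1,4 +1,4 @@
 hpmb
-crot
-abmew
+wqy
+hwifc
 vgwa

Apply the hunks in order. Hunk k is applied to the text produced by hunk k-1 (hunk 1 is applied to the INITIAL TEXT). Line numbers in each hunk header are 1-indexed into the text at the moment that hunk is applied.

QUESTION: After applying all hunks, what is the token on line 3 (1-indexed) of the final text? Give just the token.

Hunk 1: at line 5 remove [gpvmx,unbeb,pym] add [wmc,xps] -> 10 lines: hpmb lxrjn byflb jtw wwnb wmc xps mrrpp xyc vgwa
Hunk 2: at line 4 remove [wwnb,wmc,xps] add [dchm] -> 8 lines: hpmb lxrjn byflb jtw dchm mrrpp xyc vgwa
Hunk 3: at line 2 remove [byflb,jtw,dchm] add [ifqvl] -> 6 lines: hpmb lxrjn ifqvl mrrpp xyc vgwa
Hunk 4: at line 1 remove [lxrjn,ifqvl,mrrpp] add [zdhzk,rzve] -> 5 lines: hpmb zdhzk rzve xyc vgwa
Hunk 5: at line 1 remove [zdhzk,rzve,xyc] add [ray,gnjk,abmew] -> 5 lines: hpmb ray gnjk abmew vgwa
Hunk 6: at line 1 remove [ray,gnjk] add [crot] -> 4 lines: hpmb crot abmew vgwa
Hunk 7: at line 1 remove [crot,abmew] add [wqy,hwifc] -> 4 lines: hpmb wqy hwifc vgwa
Final line 3: hwifc

Answer: hwifc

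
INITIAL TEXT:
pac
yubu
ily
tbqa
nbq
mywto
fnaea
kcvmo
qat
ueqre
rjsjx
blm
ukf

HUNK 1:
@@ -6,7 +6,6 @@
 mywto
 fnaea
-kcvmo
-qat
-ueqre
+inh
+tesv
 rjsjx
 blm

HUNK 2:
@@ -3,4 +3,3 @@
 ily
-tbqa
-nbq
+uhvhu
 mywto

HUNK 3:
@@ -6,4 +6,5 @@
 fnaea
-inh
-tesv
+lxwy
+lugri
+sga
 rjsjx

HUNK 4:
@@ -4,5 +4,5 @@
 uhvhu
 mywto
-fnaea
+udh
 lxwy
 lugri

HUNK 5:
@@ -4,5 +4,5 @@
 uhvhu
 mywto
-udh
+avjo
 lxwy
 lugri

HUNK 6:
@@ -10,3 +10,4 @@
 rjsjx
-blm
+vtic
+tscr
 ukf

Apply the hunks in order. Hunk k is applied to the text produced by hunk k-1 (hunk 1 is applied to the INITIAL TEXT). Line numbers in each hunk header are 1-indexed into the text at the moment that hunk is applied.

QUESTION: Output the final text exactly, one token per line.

Hunk 1: at line 6 remove [kcvmo,qat,ueqre] add [inh,tesv] -> 12 lines: pac yubu ily tbqa nbq mywto fnaea inh tesv rjsjx blm ukf
Hunk 2: at line 3 remove [tbqa,nbq] add [uhvhu] -> 11 lines: pac yubu ily uhvhu mywto fnaea inh tesv rjsjx blm ukf
Hunk 3: at line 6 remove [inh,tesv] add [lxwy,lugri,sga] -> 12 lines: pac yubu ily uhvhu mywto fnaea lxwy lugri sga rjsjx blm ukf
Hunk 4: at line 4 remove [fnaea] add [udh] -> 12 lines: pac yubu ily uhvhu mywto udh lxwy lugri sga rjsjx blm ukf
Hunk 5: at line 4 remove [udh] add [avjo] -> 12 lines: pac yubu ily uhvhu mywto avjo lxwy lugri sga rjsjx blm ukf
Hunk 6: at line 10 remove [blm] add [vtic,tscr] -> 13 lines: pac yubu ily uhvhu mywto avjo lxwy lugri sga rjsjx vtic tscr ukf

Answer: pac
yubu
ily
uhvhu
mywto
avjo
lxwy
lugri
sga
rjsjx
vtic
tscr
ukf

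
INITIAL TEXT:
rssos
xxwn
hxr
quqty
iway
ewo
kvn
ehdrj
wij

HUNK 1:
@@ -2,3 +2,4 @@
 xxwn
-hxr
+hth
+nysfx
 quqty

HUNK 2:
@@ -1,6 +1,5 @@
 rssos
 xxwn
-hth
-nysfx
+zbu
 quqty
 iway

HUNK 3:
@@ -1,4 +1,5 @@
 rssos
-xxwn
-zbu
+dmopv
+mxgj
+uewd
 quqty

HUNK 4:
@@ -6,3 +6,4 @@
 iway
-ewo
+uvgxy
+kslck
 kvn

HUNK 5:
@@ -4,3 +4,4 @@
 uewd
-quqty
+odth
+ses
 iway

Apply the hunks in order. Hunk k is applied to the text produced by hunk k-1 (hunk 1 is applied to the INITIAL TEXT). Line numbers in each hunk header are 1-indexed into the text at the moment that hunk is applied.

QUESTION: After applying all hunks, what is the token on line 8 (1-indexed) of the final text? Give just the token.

Hunk 1: at line 2 remove [hxr] add [hth,nysfx] -> 10 lines: rssos xxwn hth nysfx quqty iway ewo kvn ehdrj wij
Hunk 2: at line 1 remove [hth,nysfx] add [zbu] -> 9 lines: rssos xxwn zbu quqty iway ewo kvn ehdrj wij
Hunk 3: at line 1 remove [xxwn,zbu] add [dmopv,mxgj,uewd] -> 10 lines: rssos dmopv mxgj uewd quqty iway ewo kvn ehdrj wij
Hunk 4: at line 6 remove [ewo] add [uvgxy,kslck] -> 11 lines: rssos dmopv mxgj uewd quqty iway uvgxy kslck kvn ehdrj wij
Hunk 5: at line 4 remove [quqty] add [odth,ses] -> 12 lines: rssos dmopv mxgj uewd odth ses iway uvgxy kslck kvn ehdrj wij
Final line 8: uvgxy

Answer: uvgxy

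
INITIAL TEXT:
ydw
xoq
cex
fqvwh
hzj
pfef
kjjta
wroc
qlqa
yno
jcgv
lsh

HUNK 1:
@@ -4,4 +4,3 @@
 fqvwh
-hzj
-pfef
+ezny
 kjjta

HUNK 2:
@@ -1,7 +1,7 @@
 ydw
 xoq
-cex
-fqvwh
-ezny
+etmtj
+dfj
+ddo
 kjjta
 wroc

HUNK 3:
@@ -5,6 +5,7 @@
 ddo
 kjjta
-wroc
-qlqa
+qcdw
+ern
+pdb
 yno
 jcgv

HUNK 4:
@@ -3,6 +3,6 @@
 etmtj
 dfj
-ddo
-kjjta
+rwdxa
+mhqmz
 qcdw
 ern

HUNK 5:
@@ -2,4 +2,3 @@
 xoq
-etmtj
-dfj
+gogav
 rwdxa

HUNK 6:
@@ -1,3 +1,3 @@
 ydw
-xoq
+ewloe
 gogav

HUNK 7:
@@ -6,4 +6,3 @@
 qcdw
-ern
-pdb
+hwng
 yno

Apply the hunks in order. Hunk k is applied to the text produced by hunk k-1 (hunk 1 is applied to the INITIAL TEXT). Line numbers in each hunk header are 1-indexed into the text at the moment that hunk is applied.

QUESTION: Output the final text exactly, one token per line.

Answer: ydw
ewloe
gogav
rwdxa
mhqmz
qcdw
hwng
yno
jcgv
lsh

Derivation:
Hunk 1: at line 4 remove [hzj,pfef] add [ezny] -> 11 lines: ydw xoq cex fqvwh ezny kjjta wroc qlqa yno jcgv lsh
Hunk 2: at line 1 remove [cex,fqvwh,ezny] add [etmtj,dfj,ddo] -> 11 lines: ydw xoq etmtj dfj ddo kjjta wroc qlqa yno jcgv lsh
Hunk 3: at line 5 remove [wroc,qlqa] add [qcdw,ern,pdb] -> 12 lines: ydw xoq etmtj dfj ddo kjjta qcdw ern pdb yno jcgv lsh
Hunk 4: at line 3 remove [ddo,kjjta] add [rwdxa,mhqmz] -> 12 lines: ydw xoq etmtj dfj rwdxa mhqmz qcdw ern pdb yno jcgv lsh
Hunk 5: at line 2 remove [etmtj,dfj] add [gogav] -> 11 lines: ydw xoq gogav rwdxa mhqmz qcdw ern pdb yno jcgv lsh
Hunk 6: at line 1 remove [xoq] add [ewloe] -> 11 lines: ydw ewloe gogav rwdxa mhqmz qcdw ern pdb yno jcgv lsh
Hunk 7: at line 6 remove [ern,pdb] add [hwng] -> 10 lines: ydw ewloe gogav rwdxa mhqmz qcdw hwng yno jcgv lsh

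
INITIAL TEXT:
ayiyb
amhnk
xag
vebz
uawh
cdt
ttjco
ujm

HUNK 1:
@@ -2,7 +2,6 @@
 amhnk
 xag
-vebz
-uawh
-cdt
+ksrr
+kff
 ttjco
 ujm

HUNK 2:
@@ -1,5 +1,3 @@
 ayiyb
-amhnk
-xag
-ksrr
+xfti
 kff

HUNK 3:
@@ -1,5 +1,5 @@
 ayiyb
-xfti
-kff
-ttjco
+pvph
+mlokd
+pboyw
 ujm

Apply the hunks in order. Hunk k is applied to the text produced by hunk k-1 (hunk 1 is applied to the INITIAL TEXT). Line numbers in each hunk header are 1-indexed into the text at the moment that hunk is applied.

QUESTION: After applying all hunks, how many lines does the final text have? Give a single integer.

Answer: 5

Derivation:
Hunk 1: at line 2 remove [vebz,uawh,cdt] add [ksrr,kff] -> 7 lines: ayiyb amhnk xag ksrr kff ttjco ujm
Hunk 2: at line 1 remove [amhnk,xag,ksrr] add [xfti] -> 5 lines: ayiyb xfti kff ttjco ujm
Hunk 3: at line 1 remove [xfti,kff,ttjco] add [pvph,mlokd,pboyw] -> 5 lines: ayiyb pvph mlokd pboyw ujm
Final line count: 5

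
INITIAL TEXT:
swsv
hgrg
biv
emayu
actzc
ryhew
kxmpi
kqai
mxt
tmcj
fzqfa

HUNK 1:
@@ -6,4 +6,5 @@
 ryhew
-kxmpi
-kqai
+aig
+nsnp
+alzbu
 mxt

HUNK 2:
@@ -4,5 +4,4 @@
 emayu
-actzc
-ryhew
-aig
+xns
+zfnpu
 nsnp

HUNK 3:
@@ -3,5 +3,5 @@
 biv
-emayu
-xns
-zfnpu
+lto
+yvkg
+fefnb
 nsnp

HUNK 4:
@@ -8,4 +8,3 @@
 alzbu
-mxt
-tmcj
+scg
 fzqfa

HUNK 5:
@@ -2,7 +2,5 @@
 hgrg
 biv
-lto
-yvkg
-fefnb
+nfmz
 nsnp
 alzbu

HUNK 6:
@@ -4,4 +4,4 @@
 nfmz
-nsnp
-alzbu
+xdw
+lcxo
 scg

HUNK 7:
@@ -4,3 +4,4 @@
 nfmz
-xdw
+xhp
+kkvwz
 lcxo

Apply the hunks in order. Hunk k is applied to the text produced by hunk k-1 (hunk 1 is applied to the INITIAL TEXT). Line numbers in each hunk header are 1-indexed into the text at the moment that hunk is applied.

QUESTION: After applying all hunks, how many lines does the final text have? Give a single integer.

Answer: 9

Derivation:
Hunk 1: at line 6 remove [kxmpi,kqai] add [aig,nsnp,alzbu] -> 12 lines: swsv hgrg biv emayu actzc ryhew aig nsnp alzbu mxt tmcj fzqfa
Hunk 2: at line 4 remove [actzc,ryhew,aig] add [xns,zfnpu] -> 11 lines: swsv hgrg biv emayu xns zfnpu nsnp alzbu mxt tmcj fzqfa
Hunk 3: at line 3 remove [emayu,xns,zfnpu] add [lto,yvkg,fefnb] -> 11 lines: swsv hgrg biv lto yvkg fefnb nsnp alzbu mxt tmcj fzqfa
Hunk 4: at line 8 remove [mxt,tmcj] add [scg] -> 10 lines: swsv hgrg biv lto yvkg fefnb nsnp alzbu scg fzqfa
Hunk 5: at line 2 remove [lto,yvkg,fefnb] add [nfmz] -> 8 lines: swsv hgrg biv nfmz nsnp alzbu scg fzqfa
Hunk 6: at line 4 remove [nsnp,alzbu] add [xdw,lcxo] -> 8 lines: swsv hgrg biv nfmz xdw lcxo scg fzqfa
Hunk 7: at line 4 remove [xdw] add [xhp,kkvwz] -> 9 lines: swsv hgrg biv nfmz xhp kkvwz lcxo scg fzqfa
Final line count: 9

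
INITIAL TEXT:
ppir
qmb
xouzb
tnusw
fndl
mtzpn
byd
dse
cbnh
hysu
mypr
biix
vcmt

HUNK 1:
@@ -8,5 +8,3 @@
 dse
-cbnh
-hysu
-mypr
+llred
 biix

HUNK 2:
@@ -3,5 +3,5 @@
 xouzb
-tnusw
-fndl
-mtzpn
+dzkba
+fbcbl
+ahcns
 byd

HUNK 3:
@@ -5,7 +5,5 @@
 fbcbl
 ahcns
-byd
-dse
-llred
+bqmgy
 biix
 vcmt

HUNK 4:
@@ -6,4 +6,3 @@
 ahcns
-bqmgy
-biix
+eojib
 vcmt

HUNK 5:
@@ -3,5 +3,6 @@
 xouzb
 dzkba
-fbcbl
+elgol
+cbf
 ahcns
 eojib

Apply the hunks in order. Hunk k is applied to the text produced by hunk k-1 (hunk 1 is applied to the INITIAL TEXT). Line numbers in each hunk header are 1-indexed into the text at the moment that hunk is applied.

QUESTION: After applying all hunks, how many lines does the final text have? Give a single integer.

Hunk 1: at line 8 remove [cbnh,hysu,mypr] add [llred] -> 11 lines: ppir qmb xouzb tnusw fndl mtzpn byd dse llred biix vcmt
Hunk 2: at line 3 remove [tnusw,fndl,mtzpn] add [dzkba,fbcbl,ahcns] -> 11 lines: ppir qmb xouzb dzkba fbcbl ahcns byd dse llred biix vcmt
Hunk 3: at line 5 remove [byd,dse,llred] add [bqmgy] -> 9 lines: ppir qmb xouzb dzkba fbcbl ahcns bqmgy biix vcmt
Hunk 4: at line 6 remove [bqmgy,biix] add [eojib] -> 8 lines: ppir qmb xouzb dzkba fbcbl ahcns eojib vcmt
Hunk 5: at line 3 remove [fbcbl] add [elgol,cbf] -> 9 lines: ppir qmb xouzb dzkba elgol cbf ahcns eojib vcmt
Final line count: 9

Answer: 9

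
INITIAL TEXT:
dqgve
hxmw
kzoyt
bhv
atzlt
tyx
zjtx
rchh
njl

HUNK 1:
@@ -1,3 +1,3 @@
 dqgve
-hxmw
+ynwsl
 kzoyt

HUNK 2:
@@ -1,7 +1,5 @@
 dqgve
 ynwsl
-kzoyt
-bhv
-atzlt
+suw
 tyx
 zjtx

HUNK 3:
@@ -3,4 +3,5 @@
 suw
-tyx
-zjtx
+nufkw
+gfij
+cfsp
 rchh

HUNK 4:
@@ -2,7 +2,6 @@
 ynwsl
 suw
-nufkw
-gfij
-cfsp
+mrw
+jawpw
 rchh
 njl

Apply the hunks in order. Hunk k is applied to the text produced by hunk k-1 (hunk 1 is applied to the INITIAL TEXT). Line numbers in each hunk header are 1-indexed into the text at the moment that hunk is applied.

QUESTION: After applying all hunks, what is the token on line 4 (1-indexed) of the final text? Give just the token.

Hunk 1: at line 1 remove [hxmw] add [ynwsl] -> 9 lines: dqgve ynwsl kzoyt bhv atzlt tyx zjtx rchh njl
Hunk 2: at line 1 remove [kzoyt,bhv,atzlt] add [suw] -> 7 lines: dqgve ynwsl suw tyx zjtx rchh njl
Hunk 3: at line 3 remove [tyx,zjtx] add [nufkw,gfij,cfsp] -> 8 lines: dqgve ynwsl suw nufkw gfij cfsp rchh njl
Hunk 4: at line 2 remove [nufkw,gfij,cfsp] add [mrw,jawpw] -> 7 lines: dqgve ynwsl suw mrw jawpw rchh njl
Final line 4: mrw

Answer: mrw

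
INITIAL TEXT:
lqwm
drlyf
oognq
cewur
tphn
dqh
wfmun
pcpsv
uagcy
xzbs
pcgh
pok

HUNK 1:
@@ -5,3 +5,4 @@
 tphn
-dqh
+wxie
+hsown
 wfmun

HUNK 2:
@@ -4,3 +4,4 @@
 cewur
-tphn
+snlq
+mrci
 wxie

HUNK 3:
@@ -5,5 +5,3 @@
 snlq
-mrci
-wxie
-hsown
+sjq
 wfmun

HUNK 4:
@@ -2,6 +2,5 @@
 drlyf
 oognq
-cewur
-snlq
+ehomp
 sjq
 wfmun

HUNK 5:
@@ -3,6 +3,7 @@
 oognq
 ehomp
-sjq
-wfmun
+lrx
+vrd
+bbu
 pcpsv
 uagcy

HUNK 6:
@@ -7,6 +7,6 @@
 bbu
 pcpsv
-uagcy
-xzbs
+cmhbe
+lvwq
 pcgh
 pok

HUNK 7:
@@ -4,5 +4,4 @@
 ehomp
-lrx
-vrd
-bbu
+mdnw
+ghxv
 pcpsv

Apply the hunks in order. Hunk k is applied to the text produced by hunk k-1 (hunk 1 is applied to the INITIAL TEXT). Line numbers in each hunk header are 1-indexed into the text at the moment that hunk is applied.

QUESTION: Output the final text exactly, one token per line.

Answer: lqwm
drlyf
oognq
ehomp
mdnw
ghxv
pcpsv
cmhbe
lvwq
pcgh
pok

Derivation:
Hunk 1: at line 5 remove [dqh] add [wxie,hsown] -> 13 lines: lqwm drlyf oognq cewur tphn wxie hsown wfmun pcpsv uagcy xzbs pcgh pok
Hunk 2: at line 4 remove [tphn] add [snlq,mrci] -> 14 lines: lqwm drlyf oognq cewur snlq mrci wxie hsown wfmun pcpsv uagcy xzbs pcgh pok
Hunk 3: at line 5 remove [mrci,wxie,hsown] add [sjq] -> 12 lines: lqwm drlyf oognq cewur snlq sjq wfmun pcpsv uagcy xzbs pcgh pok
Hunk 4: at line 2 remove [cewur,snlq] add [ehomp] -> 11 lines: lqwm drlyf oognq ehomp sjq wfmun pcpsv uagcy xzbs pcgh pok
Hunk 5: at line 3 remove [sjq,wfmun] add [lrx,vrd,bbu] -> 12 lines: lqwm drlyf oognq ehomp lrx vrd bbu pcpsv uagcy xzbs pcgh pok
Hunk 6: at line 7 remove [uagcy,xzbs] add [cmhbe,lvwq] -> 12 lines: lqwm drlyf oognq ehomp lrx vrd bbu pcpsv cmhbe lvwq pcgh pok
Hunk 7: at line 4 remove [lrx,vrd,bbu] add [mdnw,ghxv] -> 11 lines: lqwm drlyf oognq ehomp mdnw ghxv pcpsv cmhbe lvwq pcgh pok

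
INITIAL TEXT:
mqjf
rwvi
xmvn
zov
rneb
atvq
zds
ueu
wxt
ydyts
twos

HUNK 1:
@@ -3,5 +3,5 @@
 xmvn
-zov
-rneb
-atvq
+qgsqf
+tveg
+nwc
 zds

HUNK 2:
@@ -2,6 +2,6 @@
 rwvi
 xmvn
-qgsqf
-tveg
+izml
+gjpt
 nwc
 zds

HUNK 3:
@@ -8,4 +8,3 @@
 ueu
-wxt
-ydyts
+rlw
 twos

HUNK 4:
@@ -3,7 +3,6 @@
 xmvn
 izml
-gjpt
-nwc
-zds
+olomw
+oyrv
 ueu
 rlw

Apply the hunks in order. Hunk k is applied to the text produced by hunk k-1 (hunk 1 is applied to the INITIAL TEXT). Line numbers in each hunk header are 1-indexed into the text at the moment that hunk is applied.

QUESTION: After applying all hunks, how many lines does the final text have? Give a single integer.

Answer: 9

Derivation:
Hunk 1: at line 3 remove [zov,rneb,atvq] add [qgsqf,tveg,nwc] -> 11 lines: mqjf rwvi xmvn qgsqf tveg nwc zds ueu wxt ydyts twos
Hunk 2: at line 2 remove [qgsqf,tveg] add [izml,gjpt] -> 11 lines: mqjf rwvi xmvn izml gjpt nwc zds ueu wxt ydyts twos
Hunk 3: at line 8 remove [wxt,ydyts] add [rlw] -> 10 lines: mqjf rwvi xmvn izml gjpt nwc zds ueu rlw twos
Hunk 4: at line 3 remove [gjpt,nwc,zds] add [olomw,oyrv] -> 9 lines: mqjf rwvi xmvn izml olomw oyrv ueu rlw twos
Final line count: 9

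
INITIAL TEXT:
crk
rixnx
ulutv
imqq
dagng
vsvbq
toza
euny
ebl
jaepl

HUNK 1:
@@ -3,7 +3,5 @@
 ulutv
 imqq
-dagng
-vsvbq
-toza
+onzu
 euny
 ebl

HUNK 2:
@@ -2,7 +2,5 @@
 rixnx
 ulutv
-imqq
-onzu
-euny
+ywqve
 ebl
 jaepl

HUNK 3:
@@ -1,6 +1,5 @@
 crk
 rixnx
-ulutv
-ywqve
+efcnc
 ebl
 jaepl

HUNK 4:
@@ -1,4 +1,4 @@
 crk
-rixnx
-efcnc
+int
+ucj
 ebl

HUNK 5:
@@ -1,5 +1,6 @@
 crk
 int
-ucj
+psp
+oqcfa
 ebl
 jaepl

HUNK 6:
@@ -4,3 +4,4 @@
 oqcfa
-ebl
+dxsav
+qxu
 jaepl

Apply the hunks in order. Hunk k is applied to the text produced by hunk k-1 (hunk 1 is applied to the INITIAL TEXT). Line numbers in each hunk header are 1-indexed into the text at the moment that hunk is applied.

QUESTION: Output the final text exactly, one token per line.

Answer: crk
int
psp
oqcfa
dxsav
qxu
jaepl

Derivation:
Hunk 1: at line 3 remove [dagng,vsvbq,toza] add [onzu] -> 8 lines: crk rixnx ulutv imqq onzu euny ebl jaepl
Hunk 2: at line 2 remove [imqq,onzu,euny] add [ywqve] -> 6 lines: crk rixnx ulutv ywqve ebl jaepl
Hunk 3: at line 1 remove [ulutv,ywqve] add [efcnc] -> 5 lines: crk rixnx efcnc ebl jaepl
Hunk 4: at line 1 remove [rixnx,efcnc] add [int,ucj] -> 5 lines: crk int ucj ebl jaepl
Hunk 5: at line 1 remove [ucj] add [psp,oqcfa] -> 6 lines: crk int psp oqcfa ebl jaepl
Hunk 6: at line 4 remove [ebl] add [dxsav,qxu] -> 7 lines: crk int psp oqcfa dxsav qxu jaepl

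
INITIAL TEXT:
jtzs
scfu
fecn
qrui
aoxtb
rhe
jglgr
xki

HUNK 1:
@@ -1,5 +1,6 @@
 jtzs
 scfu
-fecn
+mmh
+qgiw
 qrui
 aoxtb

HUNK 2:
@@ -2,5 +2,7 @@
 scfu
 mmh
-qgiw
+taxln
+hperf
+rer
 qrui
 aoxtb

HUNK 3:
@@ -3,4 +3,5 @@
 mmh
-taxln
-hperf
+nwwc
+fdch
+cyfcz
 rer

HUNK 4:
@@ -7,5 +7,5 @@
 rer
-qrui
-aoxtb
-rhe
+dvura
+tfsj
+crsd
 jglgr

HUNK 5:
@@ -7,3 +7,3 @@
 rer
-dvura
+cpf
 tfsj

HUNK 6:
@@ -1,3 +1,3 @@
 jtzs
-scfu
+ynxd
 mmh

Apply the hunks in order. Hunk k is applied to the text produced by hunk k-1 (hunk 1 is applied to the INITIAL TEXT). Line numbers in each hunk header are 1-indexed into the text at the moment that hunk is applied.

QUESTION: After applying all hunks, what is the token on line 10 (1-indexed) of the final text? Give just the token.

Hunk 1: at line 1 remove [fecn] add [mmh,qgiw] -> 9 lines: jtzs scfu mmh qgiw qrui aoxtb rhe jglgr xki
Hunk 2: at line 2 remove [qgiw] add [taxln,hperf,rer] -> 11 lines: jtzs scfu mmh taxln hperf rer qrui aoxtb rhe jglgr xki
Hunk 3: at line 3 remove [taxln,hperf] add [nwwc,fdch,cyfcz] -> 12 lines: jtzs scfu mmh nwwc fdch cyfcz rer qrui aoxtb rhe jglgr xki
Hunk 4: at line 7 remove [qrui,aoxtb,rhe] add [dvura,tfsj,crsd] -> 12 lines: jtzs scfu mmh nwwc fdch cyfcz rer dvura tfsj crsd jglgr xki
Hunk 5: at line 7 remove [dvura] add [cpf] -> 12 lines: jtzs scfu mmh nwwc fdch cyfcz rer cpf tfsj crsd jglgr xki
Hunk 6: at line 1 remove [scfu] add [ynxd] -> 12 lines: jtzs ynxd mmh nwwc fdch cyfcz rer cpf tfsj crsd jglgr xki
Final line 10: crsd

Answer: crsd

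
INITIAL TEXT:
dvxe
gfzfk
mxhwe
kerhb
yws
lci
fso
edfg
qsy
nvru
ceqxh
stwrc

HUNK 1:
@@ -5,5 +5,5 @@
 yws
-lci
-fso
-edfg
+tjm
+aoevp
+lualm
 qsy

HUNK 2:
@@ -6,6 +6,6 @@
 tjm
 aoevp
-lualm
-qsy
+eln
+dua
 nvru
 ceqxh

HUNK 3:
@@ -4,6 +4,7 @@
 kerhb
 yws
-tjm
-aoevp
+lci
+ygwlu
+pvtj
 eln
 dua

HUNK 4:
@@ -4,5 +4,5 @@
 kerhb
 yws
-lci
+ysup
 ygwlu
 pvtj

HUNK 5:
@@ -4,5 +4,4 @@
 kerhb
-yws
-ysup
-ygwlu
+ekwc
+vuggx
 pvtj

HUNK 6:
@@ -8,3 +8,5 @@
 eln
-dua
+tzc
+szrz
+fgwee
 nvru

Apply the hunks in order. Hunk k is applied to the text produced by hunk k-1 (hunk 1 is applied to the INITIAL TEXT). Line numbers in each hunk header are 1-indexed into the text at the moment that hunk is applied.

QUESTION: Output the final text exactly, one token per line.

Hunk 1: at line 5 remove [lci,fso,edfg] add [tjm,aoevp,lualm] -> 12 lines: dvxe gfzfk mxhwe kerhb yws tjm aoevp lualm qsy nvru ceqxh stwrc
Hunk 2: at line 6 remove [lualm,qsy] add [eln,dua] -> 12 lines: dvxe gfzfk mxhwe kerhb yws tjm aoevp eln dua nvru ceqxh stwrc
Hunk 3: at line 4 remove [tjm,aoevp] add [lci,ygwlu,pvtj] -> 13 lines: dvxe gfzfk mxhwe kerhb yws lci ygwlu pvtj eln dua nvru ceqxh stwrc
Hunk 4: at line 4 remove [lci] add [ysup] -> 13 lines: dvxe gfzfk mxhwe kerhb yws ysup ygwlu pvtj eln dua nvru ceqxh stwrc
Hunk 5: at line 4 remove [yws,ysup,ygwlu] add [ekwc,vuggx] -> 12 lines: dvxe gfzfk mxhwe kerhb ekwc vuggx pvtj eln dua nvru ceqxh stwrc
Hunk 6: at line 8 remove [dua] add [tzc,szrz,fgwee] -> 14 lines: dvxe gfzfk mxhwe kerhb ekwc vuggx pvtj eln tzc szrz fgwee nvru ceqxh stwrc

Answer: dvxe
gfzfk
mxhwe
kerhb
ekwc
vuggx
pvtj
eln
tzc
szrz
fgwee
nvru
ceqxh
stwrc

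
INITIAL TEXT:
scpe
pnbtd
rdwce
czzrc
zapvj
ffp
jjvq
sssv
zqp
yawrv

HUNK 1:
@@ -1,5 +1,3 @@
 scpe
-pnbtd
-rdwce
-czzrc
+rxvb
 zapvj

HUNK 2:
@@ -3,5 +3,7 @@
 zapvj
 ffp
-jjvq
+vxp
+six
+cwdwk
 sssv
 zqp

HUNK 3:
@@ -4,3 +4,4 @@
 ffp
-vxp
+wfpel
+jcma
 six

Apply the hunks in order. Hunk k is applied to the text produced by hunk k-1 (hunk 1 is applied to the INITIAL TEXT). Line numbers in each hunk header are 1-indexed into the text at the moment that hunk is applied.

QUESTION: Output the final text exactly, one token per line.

Hunk 1: at line 1 remove [pnbtd,rdwce,czzrc] add [rxvb] -> 8 lines: scpe rxvb zapvj ffp jjvq sssv zqp yawrv
Hunk 2: at line 3 remove [jjvq] add [vxp,six,cwdwk] -> 10 lines: scpe rxvb zapvj ffp vxp six cwdwk sssv zqp yawrv
Hunk 3: at line 4 remove [vxp] add [wfpel,jcma] -> 11 lines: scpe rxvb zapvj ffp wfpel jcma six cwdwk sssv zqp yawrv

Answer: scpe
rxvb
zapvj
ffp
wfpel
jcma
six
cwdwk
sssv
zqp
yawrv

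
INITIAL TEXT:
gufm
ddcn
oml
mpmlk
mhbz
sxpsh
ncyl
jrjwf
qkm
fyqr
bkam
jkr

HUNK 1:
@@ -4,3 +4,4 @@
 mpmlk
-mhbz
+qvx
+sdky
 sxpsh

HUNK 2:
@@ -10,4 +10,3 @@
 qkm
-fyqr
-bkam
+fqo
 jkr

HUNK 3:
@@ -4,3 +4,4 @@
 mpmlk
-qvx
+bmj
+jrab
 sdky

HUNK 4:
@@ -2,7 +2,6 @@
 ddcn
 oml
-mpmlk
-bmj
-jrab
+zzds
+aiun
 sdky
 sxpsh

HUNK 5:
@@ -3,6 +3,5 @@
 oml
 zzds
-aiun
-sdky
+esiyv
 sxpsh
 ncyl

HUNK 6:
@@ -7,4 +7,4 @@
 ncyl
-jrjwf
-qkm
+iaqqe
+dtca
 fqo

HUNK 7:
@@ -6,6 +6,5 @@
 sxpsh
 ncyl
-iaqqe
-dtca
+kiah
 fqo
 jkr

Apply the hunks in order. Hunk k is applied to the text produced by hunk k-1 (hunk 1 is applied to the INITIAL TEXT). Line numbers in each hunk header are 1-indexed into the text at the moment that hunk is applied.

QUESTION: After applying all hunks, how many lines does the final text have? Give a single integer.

Hunk 1: at line 4 remove [mhbz] add [qvx,sdky] -> 13 lines: gufm ddcn oml mpmlk qvx sdky sxpsh ncyl jrjwf qkm fyqr bkam jkr
Hunk 2: at line 10 remove [fyqr,bkam] add [fqo] -> 12 lines: gufm ddcn oml mpmlk qvx sdky sxpsh ncyl jrjwf qkm fqo jkr
Hunk 3: at line 4 remove [qvx] add [bmj,jrab] -> 13 lines: gufm ddcn oml mpmlk bmj jrab sdky sxpsh ncyl jrjwf qkm fqo jkr
Hunk 4: at line 2 remove [mpmlk,bmj,jrab] add [zzds,aiun] -> 12 lines: gufm ddcn oml zzds aiun sdky sxpsh ncyl jrjwf qkm fqo jkr
Hunk 5: at line 3 remove [aiun,sdky] add [esiyv] -> 11 lines: gufm ddcn oml zzds esiyv sxpsh ncyl jrjwf qkm fqo jkr
Hunk 6: at line 7 remove [jrjwf,qkm] add [iaqqe,dtca] -> 11 lines: gufm ddcn oml zzds esiyv sxpsh ncyl iaqqe dtca fqo jkr
Hunk 7: at line 6 remove [iaqqe,dtca] add [kiah] -> 10 lines: gufm ddcn oml zzds esiyv sxpsh ncyl kiah fqo jkr
Final line count: 10

Answer: 10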